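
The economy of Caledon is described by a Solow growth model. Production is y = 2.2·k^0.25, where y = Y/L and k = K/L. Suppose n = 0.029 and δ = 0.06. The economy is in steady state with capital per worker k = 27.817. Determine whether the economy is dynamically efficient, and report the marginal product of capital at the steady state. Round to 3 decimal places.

dynamically inefficient; MPK ≈ 0.045

The effective depreciation rate is n + δ = 0.029 + 0.06 = 0.089.
MPK = 0.25·2.2·k^(0.25−1) = 0.25·2.2·27.817^(-0.75) ≈ 0.0454.
MPK < 0.089, so the economy is dynamically inefficient (over-saving).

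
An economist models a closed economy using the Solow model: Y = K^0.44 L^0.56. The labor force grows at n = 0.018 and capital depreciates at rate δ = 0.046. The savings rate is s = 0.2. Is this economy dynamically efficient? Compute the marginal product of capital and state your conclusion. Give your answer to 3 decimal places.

dynamically efficient; MPK ≈ 0.141

The effective depreciation rate is n + δ = 0.018 + 0.046 = 0.064.
Steady-state k*: s·k^0.44 = 0.064·k gives k* = (0.2/0.064)^(1/0.56) ≈ 7.6500.
MPK = 0.44·7.6500^(-0.56) ≈ 0.1408.
MPK > n+δ = 0.064, so the economy is dynamically efficient (under-saving).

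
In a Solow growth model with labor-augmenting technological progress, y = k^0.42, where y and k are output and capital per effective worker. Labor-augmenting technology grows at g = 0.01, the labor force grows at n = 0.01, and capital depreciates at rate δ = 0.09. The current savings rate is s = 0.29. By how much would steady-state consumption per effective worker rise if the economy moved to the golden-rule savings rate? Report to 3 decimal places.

The effective depreciation rate is n + g + δ = 0.01 + 0.01 + 0.09 = 0.11.
Current steady state (s = 0.29): k* = (0.29/0.11)^(1/0.58) ≈ 5.3195, y* = 5.3195^0.42 ≈ 2.0177, c* = (1−0.29)·2.0177 ≈ 1.4326.
At the golden rule the marginal product of capital equals n+g+δ: 0.42·k^(0.42−1) = 0.11. Solving, k_gold = (0.42/0.11)^(1/0.58) ≈ 10.0740.
y_gold = 10.0740^0.42 ≈ 2.6384, c_gold = y_gold − 0.11·k_gold ≈ 1.5303.
Gain: Δc = 1.5303 − 1.4326 ≈ 0.0977.

Δc ≈ 0.098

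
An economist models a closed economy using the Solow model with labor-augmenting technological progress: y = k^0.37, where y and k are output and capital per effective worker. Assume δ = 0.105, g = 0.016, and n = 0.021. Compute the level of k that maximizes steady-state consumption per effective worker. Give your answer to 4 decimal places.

k_gold ≈ 4.5728

Capital per effective worker breaks even when investment replaces (n + g + δ)·k; here n + g + δ = 0.142.
At the golden rule the marginal product of capital equals n+g+δ: 0.37·k^(0.37−1) = 0.142. Solving, k_gold = (0.37/0.142)^(1/0.63) ≈ 4.5728.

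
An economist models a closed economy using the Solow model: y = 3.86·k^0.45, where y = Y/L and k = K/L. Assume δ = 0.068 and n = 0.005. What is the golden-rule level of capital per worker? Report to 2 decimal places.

Capital per worker breaks even when investment replaces (n + δ)·k; here n + δ = 0.073.
At the golden rule the marginal product of capital equals n+δ: 0.45·3.86·k^(0.45−1) = 0.073. Solving, k_gold = (0.45·3.86/0.073)^(1/0.55) ≈ 318.1892.

k_gold ≈ 318.19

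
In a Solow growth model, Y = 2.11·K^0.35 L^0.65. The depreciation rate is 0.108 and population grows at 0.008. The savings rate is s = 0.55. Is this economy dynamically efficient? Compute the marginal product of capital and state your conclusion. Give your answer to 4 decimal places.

Capital per worker breaks even when investment replaces (n + δ)·k; here n + δ = 0.116.
Steady-state k*: s·A·k^0.35 = 0.116·k gives k* = (0.55·2.11/0.116)^(1/0.65) ≈ 34.5740.
MPK = 0.35·2.11·34.5740^(-0.65) ≈ 0.0738.
MPK < n+δ = 0.116, so the economy is dynamically inefficient (over-saving).

dynamically inefficient; MPK ≈ 0.0738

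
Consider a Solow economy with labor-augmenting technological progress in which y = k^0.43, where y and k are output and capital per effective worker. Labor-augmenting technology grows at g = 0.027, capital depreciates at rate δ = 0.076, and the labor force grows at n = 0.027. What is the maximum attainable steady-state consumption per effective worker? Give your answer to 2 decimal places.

c_gold ≈ 1.41

Break-even investment rate: n + g + δ = 0.027 + 0.027 + 0.076 = 0.13.
Golden rule sets MPK = n+g+δ: 0.43·k^(0.43−1) = 0.13, so k_gold = (0.43/0.13)^(1/0.57) ≈ 8.1554.
y_gold = 8.1554^0.43 ≈ 2.4656.
c_gold = y_gold − (n+g+δ)·k_gold = 2.4656 − 0.13·8.1554 ≈ 1.4054.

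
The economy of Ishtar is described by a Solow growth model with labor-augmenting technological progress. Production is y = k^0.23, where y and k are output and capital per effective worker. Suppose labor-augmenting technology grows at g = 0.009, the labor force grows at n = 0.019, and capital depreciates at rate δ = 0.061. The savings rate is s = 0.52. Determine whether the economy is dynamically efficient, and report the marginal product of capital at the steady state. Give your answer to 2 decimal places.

Capital per effective worker breaks even when investment replaces (n + g + δ)·k; here n + g + δ = 0.089.
Steady-state k*: s·k^0.23 = 0.089·k gives k* = (0.52/0.089)^(1/0.77) ≈ 9.8992.
MPK = 0.23·9.8992^(-0.77) ≈ 0.0394.
MPK < n+g+δ = 0.089, so the economy is dynamically inefficient (over-saving).

dynamically inefficient; MPK ≈ 0.04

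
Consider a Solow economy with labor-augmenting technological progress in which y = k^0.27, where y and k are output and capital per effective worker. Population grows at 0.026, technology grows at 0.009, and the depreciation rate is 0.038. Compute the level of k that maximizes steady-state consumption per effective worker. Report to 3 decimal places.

k_gold ≈ 6.000

The effective depreciation rate is n + g + δ = 0.026 + 0.009 + 0.038 = 0.073.
Maximizing c = f(k) − (n+g+δ)·k gives f'(k) = n+g+δ, i.e. 0.27·k^(0.27−1) = 0.073, so k_gold = (0.27/0.073)^(1/0.73) ≈ 5.9998.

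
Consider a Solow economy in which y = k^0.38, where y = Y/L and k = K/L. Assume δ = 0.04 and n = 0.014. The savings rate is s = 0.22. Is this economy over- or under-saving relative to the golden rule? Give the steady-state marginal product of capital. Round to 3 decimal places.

under-saving; MPK ≈ 0.093

The effective depreciation rate is n + δ = 0.014 + 0.04 = 0.054.
Steady-state k*: s·k^0.38 = 0.054·k gives k* = (0.22/0.054)^(1/0.62) ≈ 9.6365.
MPK = 0.38·9.6365^(-0.62) ≈ 0.0933.
MPK > n+δ = 0.054, so the economy is dynamically efficient (under-saving).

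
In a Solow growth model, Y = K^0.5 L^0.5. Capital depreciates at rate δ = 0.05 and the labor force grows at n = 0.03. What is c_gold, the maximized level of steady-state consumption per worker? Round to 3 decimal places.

n + δ = 0.03 + 0.05 = 0.08.
Setting f'(k) = n+δ gives 0.5·k^(0.5−1) = 0.08, hence k_gold = (0.5/0.08)^(1/0.5) ≈ 39.0625.
y_gold = 39.0625^0.5 ≈ 6.2500.
c_gold = y_gold − (n+δ)·k_gold = 6.2500 − 0.08·39.0625 ≈ 3.1250.

c_gold ≈ 3.125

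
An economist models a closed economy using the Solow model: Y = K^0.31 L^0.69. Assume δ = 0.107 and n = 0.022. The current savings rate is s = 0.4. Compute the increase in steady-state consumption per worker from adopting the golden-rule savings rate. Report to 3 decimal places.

Capital per worker breaks even when investment replaces (n + δ)·k; here n + δ = 0.129.
Current steady state (s = 0.4): k* = (0.4/0.129)^(1/0.69) ≈ 5.1556, y* = 5.1556^0.31 ≈ 1.6627, c* = (1−0.4)·1.6627 ≈ 0.9976.
Setting f'(k) = n+δ gives 0.31·k^(0.31−1) = 0.129, hence k_gold = (0.31/0.129)^(1/0.69) ≈ 3.5632.
y_gold = 3.5632^0.31 ≈ 1.4828, c_gold = y_gold − 0.129·k_gold ≈ 1.0231.
Gain: Δc = 1.0231 − 0.9976 ≈ 0.0255.

Δc ≈ 0.026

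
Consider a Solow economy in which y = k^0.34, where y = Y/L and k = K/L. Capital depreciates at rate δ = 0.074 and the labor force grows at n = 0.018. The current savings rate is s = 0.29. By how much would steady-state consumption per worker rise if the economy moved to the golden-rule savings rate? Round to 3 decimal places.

Δc ≈ 0.011

The effective depreciation rate is n + δ = 0.018 + 0.074 = 0.092.
Current steady state (s = 0.29): k* = (0.29/0.092)^(1/0.66) ≈ 5.6947, y* = 5.6947^0.34 ≈ 1.8066, c* = (1−0.29)·1.8066 ≈ 1.2827.
Golden rule sets MPK = n+δ: 0.34·k^(0.34−1) = 0.092, so k_gold = (0.34/0.092)^(1/0.66) ≈ 7.2467.
y_gold = 7.2467^0.34 ≈ 1.9609, c_gold = y_gold − 0.092·k_gold ≈ 1.2942.
Gain: Δc = 1.2942 − 1.2827 ≈ 0.0115.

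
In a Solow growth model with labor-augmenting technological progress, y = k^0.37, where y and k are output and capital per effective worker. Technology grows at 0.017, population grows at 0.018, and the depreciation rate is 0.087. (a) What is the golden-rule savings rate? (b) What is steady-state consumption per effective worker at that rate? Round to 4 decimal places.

(a) s_gold = 0.3700; (b) c_gold ≈ 1.2087

Break-even investment rate: n + g + δ = 0.018 + 0.017 + 0.087 = 0.122.
For Cobb-Douglas, s_gold equals capital's share: s_gold = 0.37.
At the golden rule the marginal product of capital equals n+g+δ: 0.37·k^(0.37−1) = 0.122. Solving, k_gold = (0.37/0.122)^(1/0.63) ≈ 5.8187.
y_gold = 5.8187^0.37 ≈ 1.9186; c_gold = (1−0.37)·y_gold ≈ 1.2087.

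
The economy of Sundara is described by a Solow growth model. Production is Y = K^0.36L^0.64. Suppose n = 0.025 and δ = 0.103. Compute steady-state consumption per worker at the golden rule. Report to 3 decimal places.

c_gold ≈ 1.145

The effective depreciation rate is n + δ = 0.025 + 0.103 = 0.128.
Setting f'(k) = n+δ gives 0.36·k^(0.36−1) = 0.128, hence k_gold = (0.36/0.128)^(1/0.64) ≈ 5.0316.
y_gold = 5.0316^0.36 ≈ 1.7890.
c_gold = y_gold − (n+δ)·k_gold = 1.7890 − 0.128·5.0316 ≈ 1.1450.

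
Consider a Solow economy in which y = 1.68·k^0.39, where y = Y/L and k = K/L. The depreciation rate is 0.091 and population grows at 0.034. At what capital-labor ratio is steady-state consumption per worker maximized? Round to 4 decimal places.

n + δ = 0.034 + 0.091 = 0.125.
At the golden rule the marginal product of capital equals n+δ: 0.39·1.68·k^(0.39−1) = 0.125. Solving, k_gold = (0.39·1.68/0.125)^(1/0.61) ≈ 15.1164.

k_gold ≈ 15.1164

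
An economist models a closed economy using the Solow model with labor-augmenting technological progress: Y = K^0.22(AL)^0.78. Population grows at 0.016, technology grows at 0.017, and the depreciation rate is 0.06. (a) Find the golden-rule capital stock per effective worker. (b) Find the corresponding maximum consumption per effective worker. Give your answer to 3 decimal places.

(a) k_gold ≈ 3.016; (b) c_gold ≈ 0.994

n + g + δ = 0.016 + 0.017 + 0.06 = 0.093.
Setting f'(k) = n+g+δ gives 0.22·k^(0.22−1) = 0.093, hence k_gold = (0.22/0.093)^(1/0.78) ≈ 3.0159.
y_gold = 3.0159^0.22 ≈ 1.2749; c_gold = y_gold − 0.093·k_gold ≈ 0.9944.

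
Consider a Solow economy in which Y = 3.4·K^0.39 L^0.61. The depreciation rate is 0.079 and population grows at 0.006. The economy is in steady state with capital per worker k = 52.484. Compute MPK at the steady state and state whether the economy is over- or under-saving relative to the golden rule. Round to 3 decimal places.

Break-even investment rate: n + δ = 0.006 + 0.079 = 0.085.
MPK = 0.39·3.4·k^(0.39−1) = 0.39·3.4·52.484^(-0.61) ≈ 0.1184.
MPK > 0.085, so the economy is dynamically efficient (under-saving).

under-saving; MPK ≈ 0.118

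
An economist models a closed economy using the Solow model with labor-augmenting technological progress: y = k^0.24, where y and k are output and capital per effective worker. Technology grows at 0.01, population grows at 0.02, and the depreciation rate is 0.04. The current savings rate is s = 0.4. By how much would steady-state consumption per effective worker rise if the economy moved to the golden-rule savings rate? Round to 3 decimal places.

Δc ≈ 0.081

Capital per effective worker breaks even when investment replaces (n + g + δ)·k; here n + g + δ = 0.07.
Current steady state (s = 0.4): k* = (0.4/0.07)^(1/0.76) ≈ 9.9084, y* = 9.9084^0.24 ≈ 1.7340, c* = (1−0.4)·1.7340 ≈ 1.0404.
Setting f'(k) = n+g+δ gives 0.24·k^(0.24−1) = 0.07, hence k_gold = (0.24/0.07)^(1/0.76) ≈ 5.0594.
y_gold = 5.0594^0.24 ≈ 1.4756, c_gold = y_gold − 0.07·k_gold ≈ 1.1215.
Gain: Δc = 1.1215 − 1.0404 ≈ 0.0811.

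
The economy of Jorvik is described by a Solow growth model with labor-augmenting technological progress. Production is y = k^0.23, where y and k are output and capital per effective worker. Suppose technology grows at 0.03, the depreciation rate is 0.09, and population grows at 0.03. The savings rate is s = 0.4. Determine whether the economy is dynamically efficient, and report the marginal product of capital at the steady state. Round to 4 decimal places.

dynamically inefficient; MPK ≈ 0.0862

n + g + δ = 0.03 + 0.03 + 0.09 = 0.15.
Steady-state k*: s·k^0.23 = 0.15·k gives k* = (0.4/0.15)^(1/0.77) ≈ 3.5744.
MPK = 0.23·3.5744^(-0.77) ≈ 0.0862.
MPK < n+g+δ = 0.15, so the economy is dynamically inefficient (over-saving).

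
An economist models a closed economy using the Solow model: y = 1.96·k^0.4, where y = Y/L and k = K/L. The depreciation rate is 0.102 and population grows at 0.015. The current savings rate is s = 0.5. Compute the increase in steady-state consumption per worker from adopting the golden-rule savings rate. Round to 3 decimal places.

n + δ = 0.015 + 0.102 = 0.117.
Current steady state (s = 0.5): k* = (0.5·1.96/0.117)^(1/0.6) ≈ 34.5462, y* = 1.96·34.5462^0.4 ≈ 8.0838, c* = (1−0.5)·8.0838 ≈ 4.0419.
At the golden rule the marginal product of capital equals n+δ: 0.4·1.96·k^(0.4−1) = 0.117. Solving, k_gold = (0.4·1.96/0.117)^(1/0.6) ≈ 23.8168.
y_gold = 1.96·23.8168^0.4 ≈ 6.9664, c_gold = y_gold − 0.117·k_gold ≈ 4.1799.
Gain: Δc = 4.1799 − 4.0419 ≈ 0.1379.

Δc ≈ 0.138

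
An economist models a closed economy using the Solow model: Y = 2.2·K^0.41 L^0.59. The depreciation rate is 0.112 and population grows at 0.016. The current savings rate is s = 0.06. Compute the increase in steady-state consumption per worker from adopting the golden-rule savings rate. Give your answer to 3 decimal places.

Δc ≈ 2.929

Capital per worker breaks even when investment replaces (n + δ)·k; here n + δ = 0.128.
Current steady state (s = 0.06): k* = (0.06·2.2/0.128)^(1/0.59) ≈ 1.0535, y* = 2.2·1.0535^0.41 ≈ 2.2476, c* = (1−0.06)·2.2476 ≈ 2.1127.
Setting f'(k) = n+δ gives 0.41·2.2·k^(0.41−1) = 0.128, hence k_gold = (0.41·2.2/0.128)^(1/0.59) ≈ 27.3705.
y_gold = 2.2·27.3705^0.41 ≈ 8.5449, c_gold = y_gold − 0.128·k_gold ≈ 5.0415.
Gain: Δc = 5.0415 − 2.1127 ≈ 2.9288.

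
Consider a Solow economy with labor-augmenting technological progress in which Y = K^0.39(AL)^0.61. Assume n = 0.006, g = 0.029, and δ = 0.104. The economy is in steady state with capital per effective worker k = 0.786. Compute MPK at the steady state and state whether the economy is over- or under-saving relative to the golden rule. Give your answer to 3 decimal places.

Capital per effective worker breaks even when investment replaces (n + g + δ)·k; here n + g + δ = 0.139.
MPK = 0.39·k^(0.39−1) = 0.39·0.786^(-0.61) ≈ 0.4517.
MPK > 0.139, so the economy is dynamically efficient (under-saving).

under-saving; MPK ≈ 0.452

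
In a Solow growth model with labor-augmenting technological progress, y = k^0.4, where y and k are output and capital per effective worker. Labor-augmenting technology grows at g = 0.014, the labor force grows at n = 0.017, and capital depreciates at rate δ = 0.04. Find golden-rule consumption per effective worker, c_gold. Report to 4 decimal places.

c_gold ≈ 1.8997

Capital per effective worker breaks even when investment replaces (n + g + δ)·k; here n + g + δ = 0.071.
Maximizing c = f(k) − (n+g+δ)·k gives f'(k) = n+g+δ, i.e. 0.4·k^(0.4−1) = 0.071, so k_gold = (0.4/0.071)^(1/0.6) ≈ 17.8376.
y_gold = 17.8376^0.4 ≈ 3.1662.
c_gold = y_gold − (n+g+δ)·k_gold = 3.1662 − 0.071·17.8376 ≈ 1.8997.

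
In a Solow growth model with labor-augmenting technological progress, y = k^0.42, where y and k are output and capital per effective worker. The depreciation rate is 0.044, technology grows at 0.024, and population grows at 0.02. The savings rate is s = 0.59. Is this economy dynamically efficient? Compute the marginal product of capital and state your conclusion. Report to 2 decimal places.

dynamically inefficient; MPK ≈ 0.06

n + g + δ = 0.02 + 0.024 + 0.044 = 0.088.
Steady-state k*: s·k^0.42 = 0.088·k gives k* = (0.59/0.088)^(1/0.58) ≈ 26.5935.
MPK = 0.42·26.5935^(-0.58) ≈ 0.0626.
MPK < n+g+δ = 0.088, so the economy is dynamically inefficient (over-saving).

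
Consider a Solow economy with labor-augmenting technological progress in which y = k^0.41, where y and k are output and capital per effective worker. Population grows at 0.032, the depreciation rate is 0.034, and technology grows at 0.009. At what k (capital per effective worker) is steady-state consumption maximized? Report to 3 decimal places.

Capital per effective worker breaks even when investment replaces (n + g + δ)·k; here n + g + δ = 0.075.
Golden rule sets MPK = n+g+δ: 0.41·k^(0.41−1) = 0.075, so k_gold = (0.41/0.075)^(1/0.59) ≈ 17.7982.

k_gold ≈ 17.798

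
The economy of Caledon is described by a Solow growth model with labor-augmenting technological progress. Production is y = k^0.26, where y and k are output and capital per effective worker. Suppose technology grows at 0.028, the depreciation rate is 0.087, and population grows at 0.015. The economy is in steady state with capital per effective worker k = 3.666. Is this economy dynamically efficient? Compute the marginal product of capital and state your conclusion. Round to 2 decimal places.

dynamically inefficient; MPK ≈ 0.10

n + g + δ = 0.015 + 0.028 + 0.087 = 0.13.
MPK = 0.26·k^(0.26−1) = 0.26·3.666^(-0.74) ≈ 0.0994.
MPK < 0.13, so the economy is dynamically inefficient (over-saving).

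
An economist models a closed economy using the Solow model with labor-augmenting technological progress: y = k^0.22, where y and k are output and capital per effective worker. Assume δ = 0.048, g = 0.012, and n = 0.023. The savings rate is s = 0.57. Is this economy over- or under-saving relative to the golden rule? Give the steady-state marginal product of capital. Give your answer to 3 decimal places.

over-saving; MPK ≈ 0.032

The effective depreciation rate is n + g + δ = 0.023 + 0.012 + 0.048 = 0.083.
Steady-state k*: s·k^0.22 = 0.083·k gives k* = (0.57/0.083)^(1/0.78) ≈ 11.8254.
MPK = 0.22·11.8254^(-0.78) ≈ 0.0320.
MPK < n+g+δ = 0.083, so the economy is dynamically inefficient (over-saving).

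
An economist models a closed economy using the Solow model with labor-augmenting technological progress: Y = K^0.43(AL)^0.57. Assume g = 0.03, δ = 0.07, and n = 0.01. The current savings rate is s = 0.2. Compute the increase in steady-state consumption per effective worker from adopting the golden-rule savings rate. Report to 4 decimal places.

Break-even investment rate: n + g + δ = 0.01 + 0.03 + 0.07 = 0.11.
Current steady state (s = 0.2): k* = (0.2/0.11)^(1/0.57) ≈ 2.8543, y* = 2.8543^0.43 ≈ 1.5699, c* = (1−0.2)·1.5699 ≈ 1.2559.
At the golden rule the marginal product of capital equals n+g+δ: 0.43·k^(0.43−1) = 0.11. Solving, k_gold = (0.43/0.11)^(1/0.57) ≈ 10.9328.
y_gold = 10.9328^0.43 ≈ 2.7968, c_gold = y_gold − 0.11·k_gold ≈ 1.5941.
Gain: Δc = 1.5941 − 1.2559 ≈ 0.3382.

Δc ≈ 0.3382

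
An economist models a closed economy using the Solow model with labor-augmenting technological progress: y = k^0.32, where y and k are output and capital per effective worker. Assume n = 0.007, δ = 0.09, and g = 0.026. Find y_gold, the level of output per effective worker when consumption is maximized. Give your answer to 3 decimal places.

Break-even investment rate: n + g + δ = 0.007 + 0.026 + 0.09 = 0.123.
Setting f'(k) = n+g+δ gives 0.32·k^(0.32−1) = 0.123, hence k_gold = (0.32/0.123)^(1/0.68) ≈ 4.0799.
Output: y_gold = k_gold^0.32 = 4.0799^0.32 ≈ 1.5682.

y_gold ≈ 1.568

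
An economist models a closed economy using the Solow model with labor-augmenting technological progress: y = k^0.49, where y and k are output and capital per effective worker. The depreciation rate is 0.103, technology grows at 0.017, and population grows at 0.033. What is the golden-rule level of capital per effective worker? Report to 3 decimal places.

n + g + δ = 0.033 + 0.017 + 0.103 = 0.153.
At the golden rule the marginal product of capital equals n+g+δ: 0.49·k^(0.49−1) = 0.153. Solving, k_gold = (0.49/0.153)^(1/0.51) ≈ 9.7991.

k_gold ≈ 9.799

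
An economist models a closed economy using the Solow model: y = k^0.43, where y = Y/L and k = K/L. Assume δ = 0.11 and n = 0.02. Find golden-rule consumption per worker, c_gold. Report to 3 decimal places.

c_gold ≈ 1.405

Capital per worker breaks even when investment replaces (n + δ)·k; here n + δ = 0.13.
Setting f'(k) = n+δ gives 0.43·k^(0.43−1) = 0.13, hence k_gold = (0.43/0.13)^(1/0.57) ≈ 8.1554.
y_gold = 8.1554^0.43 ≈ 2.4656.
c_gold = y_gold − (n+δ)·k_gold = 2.4656 − 0.13·8.1554 ≈ 1.4054.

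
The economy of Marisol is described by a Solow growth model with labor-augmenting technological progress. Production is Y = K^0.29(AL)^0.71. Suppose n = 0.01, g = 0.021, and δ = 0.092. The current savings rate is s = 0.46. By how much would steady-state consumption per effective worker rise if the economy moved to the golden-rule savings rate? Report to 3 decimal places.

Δc ≈ 0.082

n + g + δ = 0.01 + 0.021 + 0.092 = 0.123.
Current steady state (s = 0.46): k* = (0.46/0.123)^(1/0.71) ≈ 6.4097, y* = 6.4097^0.29 ≈ 1.7139, c* = (1−0.46)·1.7139 ≈ 0.9255.
Golden rule sets MPK = n+g+δ: 0.29·k^(0.29−1) = 0.123, so k_gold = (0.29/0.123)^(1/0.71) ≈ 3.3469.
y_gold = 3.3469^0.29 ≈ 1.4195, c_gold = y_gold − 0.123·k_gold ≈ 1.0079.
Gain: Δc = 1.0079 − 0.9255 ≈ 0.0824.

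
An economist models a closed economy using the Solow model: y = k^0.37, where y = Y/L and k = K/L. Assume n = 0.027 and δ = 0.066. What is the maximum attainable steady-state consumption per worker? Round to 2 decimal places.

Capital per worker breaks even when investment replaces (n + δ)·k; here n + δ = 0.093.
Setting f'(k) = n+δ gives 0.37·k^(0.37−1) = 0.093, hence k_gold = (0.37/0.093)^(1/0.63) ≈ 8.9523.
y_gold = 8.9523^0.37 ≈ 2.2502.
c_gold = y_gold − (n+δ)·k_gold = 2.2502 − 0.093·8.9523 ≈ 1.4176.

c_gold ≈ 1.42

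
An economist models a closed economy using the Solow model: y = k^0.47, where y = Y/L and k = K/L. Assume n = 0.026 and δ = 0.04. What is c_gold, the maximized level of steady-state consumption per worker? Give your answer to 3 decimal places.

c_gold ≈ 3.022

n + δ = 0.026 + 0.04 = 0.066.
At the golden rule the marginal product of capital equals n+δ: 0.47·k^(0.47−1) = 0.066. Solving, k_gold = (0.47/0.066)^(1/0.53) ≈ 40.6062.
y_gold = 40.6062^0.47 ≈ 5.7021.
c_gold = y_gold − (n+δ)·k_gold = 5.7021 − 0.066·40.6062 ≈ 3.0221.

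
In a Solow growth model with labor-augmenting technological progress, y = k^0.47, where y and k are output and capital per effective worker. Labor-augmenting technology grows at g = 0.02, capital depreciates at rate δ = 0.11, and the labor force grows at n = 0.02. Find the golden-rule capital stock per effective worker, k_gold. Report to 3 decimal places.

k_gold ≈ 8.627

Break-even investment rate: n + g + δ = 0.02 + 0.02 + 0.11 = 0.15.
Golden rule sets MPK = n+g+δ: 0.47·k^(0.47−1) = 0.15, so k_gold = (0.47/0.15)^(1/0.53) ≈ 8.6270.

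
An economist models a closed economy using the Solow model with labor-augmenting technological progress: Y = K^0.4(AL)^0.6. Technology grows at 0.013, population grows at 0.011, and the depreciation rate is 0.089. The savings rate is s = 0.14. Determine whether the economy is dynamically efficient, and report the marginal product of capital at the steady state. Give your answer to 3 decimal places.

dynamically efficient; MPK ≈ 0.323

n + g + δ = 0.011 + 0.013 + 0.089 = 0.113.
Steady-state k*: s·k^0.4 = 0.113·k gives k* = (0.14/0.113)^(1/0.6) ≈ 1.4292.
MPK = 0.4·1.4292^(-0.6) ≈ 0.3229.
MPK > n+g+δ = 0.113, so the economy is dynamically efficient (under-saving).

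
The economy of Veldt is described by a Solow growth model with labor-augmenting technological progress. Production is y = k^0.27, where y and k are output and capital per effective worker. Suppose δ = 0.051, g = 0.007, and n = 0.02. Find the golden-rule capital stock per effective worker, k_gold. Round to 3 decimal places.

n + g + δ = 0.02 + 0.007 + 0.051 = 0.078.
Maximizing c = f(k) − (n+g+δ)·k gives f'(k) = n+g+δ, i.e. 0.27·k^(0.27−1) = 0.078, so k_gold = (0.27/0.078)^(1/0.73) ≈ 5.4793.

k_gold ≈ 5.479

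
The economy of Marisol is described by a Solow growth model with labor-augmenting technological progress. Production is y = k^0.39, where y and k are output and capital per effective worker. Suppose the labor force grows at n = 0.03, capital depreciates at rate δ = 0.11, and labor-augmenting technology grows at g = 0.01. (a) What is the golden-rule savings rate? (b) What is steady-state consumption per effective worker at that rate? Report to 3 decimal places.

(a) s_gold = 0.390; (b) c_gold ≈ 1.124

Capital per effective worker breaks even when investment replaces (n + g + δ)·k; here n + g + δ = 0.15.
For Cobb-Douglas, s_gold equals capital's share: s_gold = 0.39.
Setting f'(k) = n+g+δ gives 0.39·k^(0.39−1) = 0.15, hence k_gold = (0.39/0.15)^(1/0.61) ≈ 4.7894.
y_gold = 4.7894^0.39 ≈ 1.8421; c_gold = (1−0.39)·y_gold ≈ 1.1237.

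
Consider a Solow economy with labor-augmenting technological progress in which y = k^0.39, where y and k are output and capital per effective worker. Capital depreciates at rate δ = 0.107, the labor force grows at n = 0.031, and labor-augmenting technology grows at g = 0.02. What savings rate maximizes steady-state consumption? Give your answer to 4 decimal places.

Break-even investment rate: n + g + δ = 0.031 + 0.02 + 0.107 = 0.158.
At the golden rule MPK = n+g+δ, and in any Cobb-Douglas steady state s = (n+g+δ)·k/y = MPK·k/y = capital's share 0.39.

s_gold = 0.3900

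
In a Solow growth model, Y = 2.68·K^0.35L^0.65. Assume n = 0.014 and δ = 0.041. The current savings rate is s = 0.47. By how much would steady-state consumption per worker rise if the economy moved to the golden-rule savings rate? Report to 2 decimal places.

Break-even investment rate: n + δ = 0.014 + 0.041 = 0.055.
Current steady state (s = 0.47): k* = (0.47·2.68/0.055)^(1/0.65) ≈ 123.6254, y* = 2.68·123.6254^0.35 ≈ 14.4668, c* = (1−0.47)·14.4668 ≈ 7.6674.
At the golden rule the marginal product of capital equals n+δ: 0.35·2.68·k^(0.35−1) = 0.055. Solving, k_gold = (0.35·2.68/0.055)^(1/0.65) ≈ 78.5486.
y_gold = 2.68·78.5486^0.35 ≈ 12.3434, c_gold = y_gold − 0.055·k_gold ≈ 8.0232.
Gain: Δc = 8.0232 − 7.6674 ≈ 0.3558.

Δc ≈ 0.36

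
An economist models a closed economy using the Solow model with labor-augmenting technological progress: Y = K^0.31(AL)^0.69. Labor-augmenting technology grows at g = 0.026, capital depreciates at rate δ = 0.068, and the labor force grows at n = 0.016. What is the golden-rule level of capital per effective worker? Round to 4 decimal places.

Capital per effective worker breaks even when investment replaces (n + g + δ)·k; here n + g + δ = 0.11.
Setting f'(k) = n+g+δ gives 0.31·k^(0.31−1) = 0.11, hence k_gold = (0.31/0.11)^(1/0.69) ≈ 4.4888.

k_gold ≈ 4.4888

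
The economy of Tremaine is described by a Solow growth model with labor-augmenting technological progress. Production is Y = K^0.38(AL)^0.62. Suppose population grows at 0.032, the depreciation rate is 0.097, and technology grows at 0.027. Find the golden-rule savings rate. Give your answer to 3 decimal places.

Capital per effective worker breaks even when investment replaces (n + g + δ)·k; here n + g + δ = 0.156.
At the golden rule MPK = n+g+δ, and in any Cobb-Douglas steady state s = (n+g+δ)·k/y = MPK·k/y = capital's share 0.38.

s_gold = 0.380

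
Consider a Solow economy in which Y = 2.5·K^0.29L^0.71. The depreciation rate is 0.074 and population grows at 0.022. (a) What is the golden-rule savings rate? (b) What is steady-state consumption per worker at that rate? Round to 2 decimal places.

(a) s_gold = 0.29; (b) c_gold ≈ 4.05

Capital per worker breaks even when investment replaces (n + δ)·k; here n + δ = 0.096.
For Cobb-Douglas, s_gold equals capital's share: s_gold = 0.29.
Golden rule sets MPK = n+δ: 0.29·2.5·k^(0.29−1) = 0.096, so k_gold = (0.29·2.5/0.096)^(1/0.71) ≈ 17.2470.
y_gold = 2.5·17.2470^0.29 ≈ 5.7094; c_gold = (1−0.29)·y_gold ≈ 4.0536.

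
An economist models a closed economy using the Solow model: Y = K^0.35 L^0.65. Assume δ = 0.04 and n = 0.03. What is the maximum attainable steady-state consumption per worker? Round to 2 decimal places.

n + δ = 0.03 + 0.04 = 0.07.
Golden rule sets MPK = n+δ: 0.35·k^(0.35−1) = 0.07, so k_gold = (0.35/0.07)^(1/0.65) ≈ 11.8943.
y_gold = 11.8943^0.35 ≈ 2.3789.
c_gold = y_gold − (n+δ)·k_gold = 2.3789 − 0.07·11.8943 ≈ 1.5463.

c_gold ≈ 1.55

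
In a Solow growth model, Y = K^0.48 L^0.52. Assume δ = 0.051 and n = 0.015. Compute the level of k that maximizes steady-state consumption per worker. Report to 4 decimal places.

k_gold ≈ 45.4057

The effective depreciation rate is n + δ = 0.015 + 0.051 = 0.066.
Golden rule sets MPK = n+δ: 0.48·k^(0.48−1) = 0.066, so k_gold = (0.48/0.066)^(1/0.52) ≈ 45.4057.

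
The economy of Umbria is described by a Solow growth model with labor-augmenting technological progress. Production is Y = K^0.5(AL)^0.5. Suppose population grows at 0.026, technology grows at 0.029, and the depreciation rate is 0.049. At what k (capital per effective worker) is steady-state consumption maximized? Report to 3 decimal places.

k_gold ≈ 23.114

The effective depreciation rate is n + g + δ = 0.026 + 0.029 + 0.049 = 0.104.
Setting f'(k) = n+g+δ gives 0.5·k^(0.5−1) = 0.104, hence k_gold = (0.5/0.104)^(1/0.5) ≈ 23.1139.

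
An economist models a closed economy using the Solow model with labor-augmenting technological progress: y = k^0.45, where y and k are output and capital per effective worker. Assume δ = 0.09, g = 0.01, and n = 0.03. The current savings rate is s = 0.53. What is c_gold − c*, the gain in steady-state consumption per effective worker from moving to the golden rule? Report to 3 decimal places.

Break-even investment rate: n + g + δ = 0.03 + 0.01 + 0.09 = 0.13.
Current steady state (s = 0.53): k* = (0.53/0.13)^(1/0.55) ≈ 12.8735, y* = 12.8735^0.45 ≈ 3.1576, c* = (1−0.53)·3.1576 ≈ 1.4841.
Maximizing c = f(k) − (n+g+δ)·k gives f'(k) = n+g+δ, i.e. 0.45·k^(0.45−1) = 0.13, so k_gold = (0.45/0.13)^(1/0.55) ≈ 9.5607.
y_gold = 9.5607^0.45 ≈ 2.7620, c_gold = y_gold − 0.13·k_gold ≈ 1.5191.
Gain: Δc = 1.5191 − 1.4841 ≈ 0.0350.

Δc ≈ 0.035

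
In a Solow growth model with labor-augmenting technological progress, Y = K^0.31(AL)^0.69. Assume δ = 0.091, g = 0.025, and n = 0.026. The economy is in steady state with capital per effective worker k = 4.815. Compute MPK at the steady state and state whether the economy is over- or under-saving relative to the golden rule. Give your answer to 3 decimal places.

Capital per effective worker breaks even when investment replaces (n + g + δ)·k; here n + g + δ = 0.142.
MPK = 0.31·k^(0.31−1) = 0.31·4.815^(-0.69) ≈ 0.1048.
MPK < 0.142, so the economy is dynamically inefficient (over-saving).

over-saving; MPK ≈ 0.105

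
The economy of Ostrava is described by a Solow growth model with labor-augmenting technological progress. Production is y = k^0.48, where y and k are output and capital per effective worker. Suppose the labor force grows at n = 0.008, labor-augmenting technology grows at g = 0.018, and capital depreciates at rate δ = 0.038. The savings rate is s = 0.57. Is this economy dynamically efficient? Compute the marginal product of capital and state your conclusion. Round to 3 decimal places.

dynamically inefficient; MPK ≈ 0.054

n + g + δ = 0.008 + 0.018 + 0.038 = 0.064.
Steady-state k*: s·k^0.48 = 0.064·k gives k* = (0.57/0.064)^(1/0.52) ≈ 67.0404.
MPK = 0.48·67.0404^(-0.52) ≈ 0.0539.
MPK < n+g+δ = 0.064, so the economy is dynamically inefficient (over-saving).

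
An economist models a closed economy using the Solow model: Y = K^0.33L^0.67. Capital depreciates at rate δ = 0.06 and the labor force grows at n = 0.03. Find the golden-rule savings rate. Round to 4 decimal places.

Capital per worker breaks even when investment replaces (n + δ)·k; here n + δ = 0.09.
At the golden rule MPK = n+δ, and in any Cobb-Douglas steady state s = (n+δ)·k/y = MPK·k/y = capital's share 0.33.

s_gold = 0.3300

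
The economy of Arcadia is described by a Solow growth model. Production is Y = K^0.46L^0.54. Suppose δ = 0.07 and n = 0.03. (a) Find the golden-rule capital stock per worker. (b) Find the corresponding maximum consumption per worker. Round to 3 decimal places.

The effective depreciation rate is n + δ = 0.03 + 0.07 = 0.1.
Golden rule sets MPK = n+δ: 0.46·k^(0.46−1) = 0.1, so k_gold = (0.46/0.1)^(1/0.54) ≈ 16.8783.
y_gold = 16.8783^0.46 ≈ 3.6692; c_gold = y_gold − 0.1·k_gold ≈ 1.9814.

(a) k_gold ≈ 16.878; (b) c_gold ≈ 1.981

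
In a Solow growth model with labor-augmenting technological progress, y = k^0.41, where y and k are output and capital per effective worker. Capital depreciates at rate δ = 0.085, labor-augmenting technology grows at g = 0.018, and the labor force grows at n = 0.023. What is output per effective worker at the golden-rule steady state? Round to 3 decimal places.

Capital per effective worker breaks even when investment replaces (n + g + δ)·k; here n + g + δ = 0.126.
At the golden rule the marginal product of capital equals n+g+δ: 0.41·k^(0.41−1) = 0.126. Solving, k_gold = (0.41/0.126)^(1/0.59) ≈ 7.3875.
Output: y_gold = k_gold^0.41 = 7.3875^0.41 ≈ 2.2703.

y_gold ≈ 2.270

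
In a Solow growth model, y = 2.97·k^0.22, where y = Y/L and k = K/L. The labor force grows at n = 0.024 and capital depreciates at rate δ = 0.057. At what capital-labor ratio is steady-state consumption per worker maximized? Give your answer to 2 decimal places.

The effective depreciation rate is n + δ = 0.024 + 0.057 = 0.081.
Golden rule sets MPK = n+δ: 0.22·2.97·k^(0.22−1) = 0.081, so k_gold = (0.22·2.97/0.081)^(1/0.78) ≈ 14.5354.

k_gold ≈ 14.54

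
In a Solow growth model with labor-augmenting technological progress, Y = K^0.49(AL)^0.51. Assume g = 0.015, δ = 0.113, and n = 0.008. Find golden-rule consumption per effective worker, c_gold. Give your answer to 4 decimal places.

n + g + δ = 0.008 + 0.015 + 0.113 = 0.136.
Setting f'(k) = n+g+δ gives 0.49·k^(0.49−1) = 0.136, hence k_gold = (0.49/0.136)^(1/0.51) ≈ 12.3448.
y_gold = 12.3448^0.49 ≈ 3.4263.
c_gold = y_gold − (n+g+δ)·k_gold = 3.4263 − 0.136·12.3448 ≈ 1.7474.

c_gold ≈ 1.7474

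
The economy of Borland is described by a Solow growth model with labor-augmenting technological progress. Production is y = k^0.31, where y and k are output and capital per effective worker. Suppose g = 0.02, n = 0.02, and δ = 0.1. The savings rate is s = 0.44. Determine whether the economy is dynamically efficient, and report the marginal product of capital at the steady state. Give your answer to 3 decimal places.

n + g + δ = 0.02 + 0.02 + 0.1 = 0.14.
Steady-state k*: s·k^0.31 = 0.14·k gives k* = (0.44/0.14)^(1/0.69) ≈ 5.2573.
MPK = 0.31·5.2573^(-0.69) ≈ 0.0986.
MPK < n+g+δ = 0.14, so the economy is dynamically inefficient (over-saving).

dynamically inefficient; MPK ≈ 0.099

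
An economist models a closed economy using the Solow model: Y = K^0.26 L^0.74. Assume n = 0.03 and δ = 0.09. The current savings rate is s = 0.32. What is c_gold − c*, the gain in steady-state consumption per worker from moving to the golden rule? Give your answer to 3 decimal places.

Δc ≈ 0.011

The effective depreciation rate is n + δ = 0.03 + 0.09 = 0.12.
Current steady state (s = 0.32): k* = (0.32/0.12)^(1/0.74) ≈ 3.7639, y* = 3.7639^0.26 ≈ 1.4114, c* = (1−0.32)·1.4114 ≈ 0.9598.
Maximizing c = f(k) − (n+δ)·k gives f'(k) = n+δ, i.e. 0.26·k^(0.26−1) = 0.12, so k_gold = (0.26/0.12)^(1/0.74) ≈ 2.8430.
y_gold = 2.8430^0.26 ≈ 1.3121, c_gold = y_gold − 0.12·k_gold ≈ 0.9710.
Gain: Δc = 0.9710 − 0.9598 ≈ 0.0112.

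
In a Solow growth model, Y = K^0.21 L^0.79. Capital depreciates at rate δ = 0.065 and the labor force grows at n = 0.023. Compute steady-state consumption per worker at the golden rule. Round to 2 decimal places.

Capital per worker breaks even when investment replaces (n + δ)·k; here n + δ = 0.088.
Setting f'(k) = n+δ gives 0.21·k^(0.21−1) = 0.088, hence k_gold = (0.21/0.088)^(1/0.79) ≈ 3.0071.
y_gold = 3.0071^0.21 ≈ 1.2601.
c_gold = y_gold − (n+δ)·k_gold = 1.2601 − 0.088·3.0071 ≈ 0.9955.

c_gold ≈ 1.00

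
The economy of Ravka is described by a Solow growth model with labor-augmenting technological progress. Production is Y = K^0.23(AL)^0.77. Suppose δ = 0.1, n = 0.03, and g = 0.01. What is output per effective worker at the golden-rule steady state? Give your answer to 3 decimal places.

The effective depreciation rate is n + g + δ = 0.03 + 0.01 + 0.1 = 0.14.
Maximizing c = f(k) − (n+g+δ)·k gives f'(k) = n+g+δ, i.e. 0.23·k^(0.23−1) = 0.14, so k_gold = (0.23/0.14)^(1/0.77) ≈ 1.9055.
Output: y_gold = k_gold^0.23 = 1.9055^0.23 ≈ 1.1598.

y_gold ≈ 1.160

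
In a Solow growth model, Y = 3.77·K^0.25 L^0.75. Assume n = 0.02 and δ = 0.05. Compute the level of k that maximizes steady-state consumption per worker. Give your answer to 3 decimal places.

k_gold ≈ 32.032

n + δ = 0.02 + 0.05 = 0.07.
At the golden rule the marginal product of capital equals n+δ: 0.25·3.77·k^(0.25−1) = 0.07. Solving, k_gold = (0.25·3.77/0.07)^(1/0.75) ≈ 32.0315.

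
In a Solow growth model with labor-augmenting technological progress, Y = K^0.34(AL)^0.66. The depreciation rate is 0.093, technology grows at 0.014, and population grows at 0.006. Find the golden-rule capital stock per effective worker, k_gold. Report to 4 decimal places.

k_gold ≈ 5.3070

Break-even investment rate: n + g + δ = 0.006 + 0.014 + 0.093 = 0.113.
Golden rule sets MPK = n+g+δ: 0.34·k^(0.34−1) = 0.113, so k_gold = (0.34/0.113)^(1/0.66) ≈ 5.3070.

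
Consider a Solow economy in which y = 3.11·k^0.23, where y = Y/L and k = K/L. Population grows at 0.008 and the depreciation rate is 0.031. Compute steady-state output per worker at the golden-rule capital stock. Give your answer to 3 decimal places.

y_gold ≈ 7.416

Break-even investment rate: n + δ = 0.008 + 0.031 = 0.039.
Setting f'(k) = n+δ gives 0.23·3.11·k^(0.23−1) = 0.039, hence k_gold = (0.23·3.11/0.039)^(1/0.77) ≈ 43.7331.
Output: y_gold = 3.11·k_gold^0.23 = 3.11·43.7331^0.23 ≈ 7.4156.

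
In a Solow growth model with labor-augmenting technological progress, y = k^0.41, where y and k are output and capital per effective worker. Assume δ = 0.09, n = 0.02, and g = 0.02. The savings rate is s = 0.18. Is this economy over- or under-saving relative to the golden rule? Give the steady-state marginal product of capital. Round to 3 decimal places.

Capital per effective worker breaks even when investment replaces (n + g + δ)·k; here n + g + δ = 0.13.
Steady-state k*: s·k^0.41 = 0.13·k gives k* = (0.18/0.13)^(1/0.59) ≈ 1.7360.
MPK = 0.41·1.7360^(-0.59) ≈ 0.2961.
MPK > n+g+δ = 0.13, so the economy is dynamically efficient (under-saving).

under-saving; MPK ≈ 0.296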